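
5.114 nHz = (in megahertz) 5.114e-15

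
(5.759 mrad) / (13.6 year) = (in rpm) 1.282e-10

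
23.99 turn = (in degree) 8636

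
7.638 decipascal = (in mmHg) 0.005729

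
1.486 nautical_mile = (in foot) 9029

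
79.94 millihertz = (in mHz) 79.94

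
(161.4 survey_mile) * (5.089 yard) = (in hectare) 120.9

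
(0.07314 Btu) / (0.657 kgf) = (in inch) 471.5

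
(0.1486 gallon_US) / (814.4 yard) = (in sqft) 8.131e-06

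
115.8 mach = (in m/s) 3.943e+04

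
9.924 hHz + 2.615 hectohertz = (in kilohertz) 1.254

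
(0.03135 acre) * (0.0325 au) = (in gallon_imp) 1.357e+14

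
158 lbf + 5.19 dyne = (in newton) 702.8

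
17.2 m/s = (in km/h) 61.92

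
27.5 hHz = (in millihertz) 2.75e+06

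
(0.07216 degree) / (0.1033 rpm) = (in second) 0.1164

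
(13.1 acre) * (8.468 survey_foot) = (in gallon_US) 3.615e+07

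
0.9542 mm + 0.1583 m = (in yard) 0.1742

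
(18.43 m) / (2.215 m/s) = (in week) 1.376e-05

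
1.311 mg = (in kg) 1.311e-06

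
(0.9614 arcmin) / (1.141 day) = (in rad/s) 2.837e-09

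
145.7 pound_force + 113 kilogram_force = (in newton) 1756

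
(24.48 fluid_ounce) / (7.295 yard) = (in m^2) 0.0001085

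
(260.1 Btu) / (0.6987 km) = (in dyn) 3.928e+07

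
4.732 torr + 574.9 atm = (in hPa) 5.825e+05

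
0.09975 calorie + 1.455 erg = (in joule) 0.4174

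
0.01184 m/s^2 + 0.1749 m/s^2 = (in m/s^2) 0.1867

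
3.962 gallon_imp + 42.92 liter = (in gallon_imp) 13.4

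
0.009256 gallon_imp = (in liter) 0.04208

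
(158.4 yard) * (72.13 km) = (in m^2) 1.045e+07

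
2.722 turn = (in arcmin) 5.88e+04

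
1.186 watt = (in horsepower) 0.00159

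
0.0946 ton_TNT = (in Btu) 3.752e+05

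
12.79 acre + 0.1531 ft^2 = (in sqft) 5.571e+05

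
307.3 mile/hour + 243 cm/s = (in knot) 271.8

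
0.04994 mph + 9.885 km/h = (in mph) 6.192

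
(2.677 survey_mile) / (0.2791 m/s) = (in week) 0.02552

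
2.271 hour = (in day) 0.09462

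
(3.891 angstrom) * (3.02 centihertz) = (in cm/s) 1.175e-09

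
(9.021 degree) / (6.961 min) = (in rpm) 0.0036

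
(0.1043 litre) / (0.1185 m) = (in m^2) 0.0008802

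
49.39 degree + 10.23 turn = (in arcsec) 1.344e+07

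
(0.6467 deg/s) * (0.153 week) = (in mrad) 1.044e+06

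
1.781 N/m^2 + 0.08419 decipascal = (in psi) 0.0002595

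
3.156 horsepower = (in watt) 2353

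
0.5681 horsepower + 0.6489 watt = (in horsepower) 0.569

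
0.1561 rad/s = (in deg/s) 8.944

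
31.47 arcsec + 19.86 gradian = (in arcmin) 1073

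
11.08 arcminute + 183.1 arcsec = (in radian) 0.004111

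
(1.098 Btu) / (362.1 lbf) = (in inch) 28.32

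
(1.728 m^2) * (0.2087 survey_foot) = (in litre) 109.9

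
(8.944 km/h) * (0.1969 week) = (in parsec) 9.588e-12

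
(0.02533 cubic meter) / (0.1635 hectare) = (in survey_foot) 5.083e-05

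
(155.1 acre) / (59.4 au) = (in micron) 0.07063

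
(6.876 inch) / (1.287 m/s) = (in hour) 3.77e-05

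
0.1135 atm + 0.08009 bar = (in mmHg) 146.3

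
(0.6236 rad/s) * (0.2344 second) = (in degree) 8.375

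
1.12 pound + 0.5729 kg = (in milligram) 1.081e+06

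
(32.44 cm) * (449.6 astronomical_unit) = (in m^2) 2.182e+13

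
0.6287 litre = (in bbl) 0.003954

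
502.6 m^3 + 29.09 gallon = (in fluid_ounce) 1.7e+07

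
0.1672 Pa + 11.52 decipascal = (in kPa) 0.001319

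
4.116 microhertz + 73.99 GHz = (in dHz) 7.399e+11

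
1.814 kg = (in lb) 3.999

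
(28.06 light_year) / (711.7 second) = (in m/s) 3.73e+14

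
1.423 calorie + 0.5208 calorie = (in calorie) 1.944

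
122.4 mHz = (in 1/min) 7.344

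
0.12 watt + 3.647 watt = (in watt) 3.767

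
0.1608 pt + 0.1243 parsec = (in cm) 3.835e+17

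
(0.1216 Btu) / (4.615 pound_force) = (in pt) 1.772e+04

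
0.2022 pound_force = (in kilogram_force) 0.09172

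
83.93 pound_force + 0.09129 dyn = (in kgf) 38.07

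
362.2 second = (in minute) 6.037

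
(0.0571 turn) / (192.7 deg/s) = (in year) 3.383e-09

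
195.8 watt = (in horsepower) 0.2626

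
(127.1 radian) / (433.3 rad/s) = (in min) 0.004889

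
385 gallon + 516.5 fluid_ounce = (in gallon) 389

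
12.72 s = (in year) 4.033e-07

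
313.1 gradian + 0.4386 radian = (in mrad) 5357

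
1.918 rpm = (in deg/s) 11.51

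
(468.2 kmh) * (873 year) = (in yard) 3.916e+12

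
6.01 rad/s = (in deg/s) 344.3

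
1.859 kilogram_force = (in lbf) 4.098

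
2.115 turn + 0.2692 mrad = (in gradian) 846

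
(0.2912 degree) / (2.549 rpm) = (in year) 6.038e-10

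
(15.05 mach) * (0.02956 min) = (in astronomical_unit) 6.076e-08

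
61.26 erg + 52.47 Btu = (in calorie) 1.323e+04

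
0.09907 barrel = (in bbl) 0.09907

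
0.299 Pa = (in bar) 2.99e-06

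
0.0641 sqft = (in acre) 1.472e-06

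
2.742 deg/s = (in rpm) 0.457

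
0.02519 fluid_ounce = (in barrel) 4.686e-06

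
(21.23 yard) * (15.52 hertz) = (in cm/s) 3.013e+04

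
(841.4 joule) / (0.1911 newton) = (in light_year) 4.654e-13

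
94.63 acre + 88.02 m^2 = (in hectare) 38.3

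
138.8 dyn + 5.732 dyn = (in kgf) 0.0001474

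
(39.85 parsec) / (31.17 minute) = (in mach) 1.931e+12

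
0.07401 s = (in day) 8.566e-07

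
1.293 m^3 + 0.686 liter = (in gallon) 341.8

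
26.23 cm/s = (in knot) 0.5099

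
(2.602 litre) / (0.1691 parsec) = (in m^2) 4.987e-19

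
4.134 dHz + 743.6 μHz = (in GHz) 4.141e-10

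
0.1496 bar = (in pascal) 1.496e+04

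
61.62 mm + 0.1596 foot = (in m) 0.1103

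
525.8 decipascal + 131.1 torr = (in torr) 131.5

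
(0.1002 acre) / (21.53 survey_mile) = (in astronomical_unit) 7.823e-14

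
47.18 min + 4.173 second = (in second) 2835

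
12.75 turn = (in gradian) 5100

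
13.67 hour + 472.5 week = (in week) 472.6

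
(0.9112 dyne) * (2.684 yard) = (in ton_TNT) 5.345e-15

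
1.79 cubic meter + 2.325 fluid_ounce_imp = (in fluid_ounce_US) 6.053e+04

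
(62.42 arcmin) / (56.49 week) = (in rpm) 5.075e-09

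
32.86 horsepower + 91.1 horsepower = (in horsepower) 124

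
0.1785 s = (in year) 5.66e-09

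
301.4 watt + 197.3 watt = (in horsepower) 0.6688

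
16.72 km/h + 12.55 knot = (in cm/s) 1110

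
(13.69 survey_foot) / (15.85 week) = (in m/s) 4.353e-07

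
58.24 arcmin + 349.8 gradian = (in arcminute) 1.895e+04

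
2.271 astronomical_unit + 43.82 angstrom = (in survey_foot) 1.115e+12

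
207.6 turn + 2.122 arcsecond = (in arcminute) 4.484e+06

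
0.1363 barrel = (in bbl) 0.1363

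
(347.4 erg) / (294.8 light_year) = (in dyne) 1.246e-18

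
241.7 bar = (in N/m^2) 2.417e+07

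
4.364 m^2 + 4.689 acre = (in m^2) 1.898e+04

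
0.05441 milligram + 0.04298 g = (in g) 0.04303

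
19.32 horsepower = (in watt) 1.441e+04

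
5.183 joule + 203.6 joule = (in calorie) 49.9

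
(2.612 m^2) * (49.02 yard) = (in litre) 1.171e+05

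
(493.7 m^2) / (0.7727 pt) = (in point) 5.134e+09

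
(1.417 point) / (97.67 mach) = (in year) 4.766e-16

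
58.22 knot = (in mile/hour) 67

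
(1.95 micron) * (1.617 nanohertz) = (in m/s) 3.153e-15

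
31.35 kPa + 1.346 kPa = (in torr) 245.2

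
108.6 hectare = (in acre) 268.4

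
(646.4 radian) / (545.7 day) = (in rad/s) 1.371e-05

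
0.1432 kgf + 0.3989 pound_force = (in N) 3.179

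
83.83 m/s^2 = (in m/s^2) 83.83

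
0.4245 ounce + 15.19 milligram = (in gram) 12.05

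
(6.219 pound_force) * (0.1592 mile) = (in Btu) 6.718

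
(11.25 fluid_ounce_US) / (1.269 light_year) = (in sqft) 2.983e-19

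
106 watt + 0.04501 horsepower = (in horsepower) 0.1872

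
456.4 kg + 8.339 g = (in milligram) 4.564e+08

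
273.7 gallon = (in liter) 1036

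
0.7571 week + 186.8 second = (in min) 7635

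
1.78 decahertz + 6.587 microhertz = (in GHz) 1.78e-08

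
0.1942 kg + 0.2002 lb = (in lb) 0.6283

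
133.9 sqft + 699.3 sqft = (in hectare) 0.007741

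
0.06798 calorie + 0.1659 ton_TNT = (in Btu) 6.579e+05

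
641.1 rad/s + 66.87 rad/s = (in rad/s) 708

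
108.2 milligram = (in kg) 0.0001082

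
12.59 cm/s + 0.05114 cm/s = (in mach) 0.0003713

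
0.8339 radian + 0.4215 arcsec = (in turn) 0.1327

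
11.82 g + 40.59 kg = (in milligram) 4.06e+07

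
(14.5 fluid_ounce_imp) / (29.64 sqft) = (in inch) 0.00589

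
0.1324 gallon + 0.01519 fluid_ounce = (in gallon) 0.1325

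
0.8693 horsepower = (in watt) 648.2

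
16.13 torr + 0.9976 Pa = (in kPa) 2.151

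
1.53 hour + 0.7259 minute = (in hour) 1.542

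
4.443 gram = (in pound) 0.009795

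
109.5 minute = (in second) 6570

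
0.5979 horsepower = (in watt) 445.9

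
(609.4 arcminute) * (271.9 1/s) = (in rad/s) 48.2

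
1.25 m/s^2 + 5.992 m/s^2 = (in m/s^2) 7.242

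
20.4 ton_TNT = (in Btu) 8.09e+07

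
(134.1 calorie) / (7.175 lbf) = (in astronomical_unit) 1.175e-10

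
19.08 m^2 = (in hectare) 0.001908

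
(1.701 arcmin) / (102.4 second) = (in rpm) 4.614e-05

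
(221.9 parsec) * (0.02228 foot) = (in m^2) 4.65e+16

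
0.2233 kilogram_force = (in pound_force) 0.4923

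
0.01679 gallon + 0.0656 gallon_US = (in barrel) 0.001962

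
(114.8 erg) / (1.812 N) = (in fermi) 6.336e+09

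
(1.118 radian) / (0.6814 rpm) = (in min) 0.2611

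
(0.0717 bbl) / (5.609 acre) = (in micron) 0.5022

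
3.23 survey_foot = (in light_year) 1.041e-16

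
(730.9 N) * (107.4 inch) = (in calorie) 476.5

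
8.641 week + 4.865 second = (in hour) 1452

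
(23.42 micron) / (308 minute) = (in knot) 2.463e-09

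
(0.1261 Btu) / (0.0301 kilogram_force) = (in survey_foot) 1479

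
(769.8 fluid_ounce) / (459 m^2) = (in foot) 0.0001627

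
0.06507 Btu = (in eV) 4.285e+20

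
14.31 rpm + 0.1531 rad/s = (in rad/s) 1.652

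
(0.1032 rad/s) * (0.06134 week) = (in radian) 3829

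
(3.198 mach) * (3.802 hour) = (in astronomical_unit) 9.963e-05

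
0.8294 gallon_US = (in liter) 3.14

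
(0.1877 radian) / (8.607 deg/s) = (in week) 2.066e-06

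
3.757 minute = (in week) 0.0003727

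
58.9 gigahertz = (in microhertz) 5.89e+16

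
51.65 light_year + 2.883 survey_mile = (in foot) 1.603e+18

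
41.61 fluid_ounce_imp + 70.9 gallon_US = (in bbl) 1.696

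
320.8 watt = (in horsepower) 0.4302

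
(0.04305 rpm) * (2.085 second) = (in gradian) 0.5984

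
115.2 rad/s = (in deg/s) 6600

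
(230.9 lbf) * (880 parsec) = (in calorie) 6.666e+21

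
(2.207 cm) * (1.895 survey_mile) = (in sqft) 724.5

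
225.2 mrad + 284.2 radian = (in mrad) 2.844e+05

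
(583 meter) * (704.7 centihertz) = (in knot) 7986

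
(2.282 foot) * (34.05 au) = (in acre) 8.755e+08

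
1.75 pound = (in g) 793.8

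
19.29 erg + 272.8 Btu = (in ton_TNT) 6.879e-05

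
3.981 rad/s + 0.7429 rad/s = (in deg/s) 270.7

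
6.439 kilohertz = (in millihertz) 6.439e+06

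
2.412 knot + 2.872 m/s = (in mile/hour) 9.2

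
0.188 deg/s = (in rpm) 0.03133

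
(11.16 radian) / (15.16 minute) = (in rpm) 0.1172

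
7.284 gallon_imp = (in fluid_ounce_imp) 1165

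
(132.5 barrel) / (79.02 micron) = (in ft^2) 2.87e+06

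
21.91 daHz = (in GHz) 2.191e-07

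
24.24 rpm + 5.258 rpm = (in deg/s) 177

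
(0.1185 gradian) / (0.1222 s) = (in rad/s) 0.01523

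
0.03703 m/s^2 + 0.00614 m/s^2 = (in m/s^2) 0.04317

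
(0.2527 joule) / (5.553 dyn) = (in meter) 4551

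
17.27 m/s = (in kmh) 62.17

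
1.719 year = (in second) 5.421e+07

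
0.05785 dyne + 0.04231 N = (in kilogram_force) 0.004314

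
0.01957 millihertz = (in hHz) 1.957e-07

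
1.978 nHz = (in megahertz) 1.978e-15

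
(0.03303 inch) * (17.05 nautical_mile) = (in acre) 0.006546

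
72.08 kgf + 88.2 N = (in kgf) 81.07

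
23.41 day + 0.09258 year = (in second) 4.942e+06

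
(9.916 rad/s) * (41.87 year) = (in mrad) 1.309e+13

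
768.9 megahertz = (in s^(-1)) 7.689e+08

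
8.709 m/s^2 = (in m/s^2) 8.709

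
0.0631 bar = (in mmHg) 47.33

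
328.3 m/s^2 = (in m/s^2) 328.3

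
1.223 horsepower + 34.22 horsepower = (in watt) 2.643e+04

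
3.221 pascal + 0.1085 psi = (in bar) 0.007513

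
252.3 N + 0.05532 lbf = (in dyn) 2.525e+07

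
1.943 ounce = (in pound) 0.1214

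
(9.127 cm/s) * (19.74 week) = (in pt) 3.089e+09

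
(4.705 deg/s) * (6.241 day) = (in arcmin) 1.522e+08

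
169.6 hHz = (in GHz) 1.696e-05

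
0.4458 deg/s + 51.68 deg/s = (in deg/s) 52.13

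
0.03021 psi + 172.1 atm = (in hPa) 1.744e+05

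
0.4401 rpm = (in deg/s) 2.641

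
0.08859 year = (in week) 4.619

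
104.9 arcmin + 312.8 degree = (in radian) 5.49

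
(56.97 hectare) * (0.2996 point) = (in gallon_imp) 1.324e+04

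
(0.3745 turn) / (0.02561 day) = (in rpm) 0.01015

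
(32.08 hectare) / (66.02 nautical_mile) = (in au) 1.754e-11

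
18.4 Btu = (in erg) 1.941e+11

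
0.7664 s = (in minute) 0.01277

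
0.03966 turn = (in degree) 14.28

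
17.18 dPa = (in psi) 0.0002492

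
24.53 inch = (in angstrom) 6.231e+09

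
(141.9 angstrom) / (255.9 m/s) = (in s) 5.545e-11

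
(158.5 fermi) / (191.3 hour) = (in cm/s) 2.302e-17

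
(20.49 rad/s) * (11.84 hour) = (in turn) 1.39e+05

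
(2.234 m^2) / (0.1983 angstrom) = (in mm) 1.127e+14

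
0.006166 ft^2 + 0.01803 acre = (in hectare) 0.007297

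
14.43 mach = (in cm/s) 4.913e+05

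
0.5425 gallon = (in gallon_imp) 0.4517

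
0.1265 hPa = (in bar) 0.0001265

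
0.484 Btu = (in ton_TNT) 1.22e-07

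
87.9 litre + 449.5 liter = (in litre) 537.4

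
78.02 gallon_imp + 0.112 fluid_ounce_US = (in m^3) 0.3547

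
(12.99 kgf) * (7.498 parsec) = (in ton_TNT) 7.044e+09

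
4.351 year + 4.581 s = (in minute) 2.287e+06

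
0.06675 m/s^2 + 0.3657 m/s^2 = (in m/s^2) 0.4325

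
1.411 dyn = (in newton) 1.411e-05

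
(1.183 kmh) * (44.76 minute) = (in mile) 0.5484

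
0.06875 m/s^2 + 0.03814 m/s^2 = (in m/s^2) 0.1069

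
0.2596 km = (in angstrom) 2.596e+12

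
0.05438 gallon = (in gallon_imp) 0.04528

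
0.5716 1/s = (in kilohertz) 0.0005716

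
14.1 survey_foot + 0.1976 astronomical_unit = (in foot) 9.698e+10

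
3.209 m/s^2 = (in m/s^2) 3.209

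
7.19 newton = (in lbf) 1.616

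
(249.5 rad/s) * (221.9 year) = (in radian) 1.746e+12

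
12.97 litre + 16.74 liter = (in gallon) 7.849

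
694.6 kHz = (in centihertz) 6.946e+07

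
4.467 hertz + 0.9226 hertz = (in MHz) 5.39e-06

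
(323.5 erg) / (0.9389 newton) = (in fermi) 3.446e+10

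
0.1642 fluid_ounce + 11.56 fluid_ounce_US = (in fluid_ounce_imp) 12.2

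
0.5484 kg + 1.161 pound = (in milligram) 1.075e+06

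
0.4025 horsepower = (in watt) 300.1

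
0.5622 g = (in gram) 0.5622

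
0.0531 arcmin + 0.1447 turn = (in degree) 52.09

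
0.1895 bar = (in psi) 2.748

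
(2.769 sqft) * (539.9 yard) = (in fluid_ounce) 4.294e+06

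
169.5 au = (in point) 7.188e+16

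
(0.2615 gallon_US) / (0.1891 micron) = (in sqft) 5.635e+04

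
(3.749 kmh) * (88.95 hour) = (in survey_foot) 1.094e+06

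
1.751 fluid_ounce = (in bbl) 0.0003257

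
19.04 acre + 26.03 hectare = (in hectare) 33.74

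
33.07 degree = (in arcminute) 1984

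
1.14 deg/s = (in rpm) 0.19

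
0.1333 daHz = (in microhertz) 1.333e+06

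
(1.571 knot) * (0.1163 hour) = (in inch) 1.332e+04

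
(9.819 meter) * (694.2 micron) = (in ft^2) 0.07337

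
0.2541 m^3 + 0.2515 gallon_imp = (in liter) 255.2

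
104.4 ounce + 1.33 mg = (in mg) 2.96e+06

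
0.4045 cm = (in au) 2.704e-14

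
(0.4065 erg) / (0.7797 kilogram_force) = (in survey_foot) 1.744e-08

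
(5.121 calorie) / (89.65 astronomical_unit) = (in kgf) 1.629e-13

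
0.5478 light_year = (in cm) 5.183e+17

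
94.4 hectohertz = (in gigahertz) 9.44e-06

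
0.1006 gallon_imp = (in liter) 0.4573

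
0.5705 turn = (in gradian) 228.2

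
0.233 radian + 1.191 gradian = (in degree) 14.42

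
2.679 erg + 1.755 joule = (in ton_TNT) 4.195e-10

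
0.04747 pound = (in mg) 2.153e+04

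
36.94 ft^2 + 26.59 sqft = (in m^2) 5.902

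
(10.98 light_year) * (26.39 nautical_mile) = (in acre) 1.255e+18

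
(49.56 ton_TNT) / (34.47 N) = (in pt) 1.705e+13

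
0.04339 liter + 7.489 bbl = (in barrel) 7.489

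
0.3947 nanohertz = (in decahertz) 3.947e-11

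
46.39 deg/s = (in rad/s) 0.8097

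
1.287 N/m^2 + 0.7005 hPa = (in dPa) 713.4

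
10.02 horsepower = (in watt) 7472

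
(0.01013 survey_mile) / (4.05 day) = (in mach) 1.368e-07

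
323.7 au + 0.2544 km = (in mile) 3.009e+10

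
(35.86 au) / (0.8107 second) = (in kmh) 2.382e+13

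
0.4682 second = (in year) 1.485e-08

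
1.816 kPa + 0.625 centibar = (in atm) 0.02409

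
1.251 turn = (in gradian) 500.4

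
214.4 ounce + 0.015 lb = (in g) 6085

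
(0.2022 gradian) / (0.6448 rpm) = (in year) 1.492e-09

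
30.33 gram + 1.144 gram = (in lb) 0.06939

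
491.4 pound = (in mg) 2.229e+08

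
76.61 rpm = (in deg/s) 459.7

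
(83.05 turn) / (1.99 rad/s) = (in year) 8.315e-06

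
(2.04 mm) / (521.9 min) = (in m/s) 6.515e-08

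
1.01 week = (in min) 1.018e+04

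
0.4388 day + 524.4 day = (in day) 524.8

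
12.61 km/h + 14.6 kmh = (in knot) 14.69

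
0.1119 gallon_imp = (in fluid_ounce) 17.2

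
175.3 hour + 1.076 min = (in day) 7.305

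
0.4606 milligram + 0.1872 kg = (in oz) 6.603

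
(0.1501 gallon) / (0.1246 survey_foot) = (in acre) 3.697e-06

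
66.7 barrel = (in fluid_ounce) 3.586e+05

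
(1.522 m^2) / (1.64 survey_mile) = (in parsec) 1.869e-20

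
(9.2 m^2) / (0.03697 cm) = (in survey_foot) 8.164e+04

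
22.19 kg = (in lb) 48.92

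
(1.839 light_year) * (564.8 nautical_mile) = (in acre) 4.497e+18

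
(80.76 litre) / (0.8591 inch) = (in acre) 0.0009145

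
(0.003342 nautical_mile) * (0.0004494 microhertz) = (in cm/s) 2.782e-07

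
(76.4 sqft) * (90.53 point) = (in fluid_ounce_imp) 7978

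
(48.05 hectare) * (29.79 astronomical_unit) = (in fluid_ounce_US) 7.241e+22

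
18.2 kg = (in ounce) 642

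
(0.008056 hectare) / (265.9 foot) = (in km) 0.000994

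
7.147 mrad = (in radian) 0.007147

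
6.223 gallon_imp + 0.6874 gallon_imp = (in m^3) 0.03142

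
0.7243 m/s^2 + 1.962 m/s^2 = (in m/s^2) 2.686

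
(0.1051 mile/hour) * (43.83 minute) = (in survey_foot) 405.4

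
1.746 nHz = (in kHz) 1.746e-12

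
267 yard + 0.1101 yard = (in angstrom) 2.442e+12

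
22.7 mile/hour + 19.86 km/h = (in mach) 0.046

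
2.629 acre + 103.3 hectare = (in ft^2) 1.123e+07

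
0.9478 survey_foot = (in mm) 288.9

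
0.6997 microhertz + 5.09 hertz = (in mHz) 5090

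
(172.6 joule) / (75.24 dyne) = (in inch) 9.031e+06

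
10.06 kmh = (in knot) 5.432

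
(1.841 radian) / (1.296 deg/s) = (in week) 0.0001346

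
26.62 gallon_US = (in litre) 100.8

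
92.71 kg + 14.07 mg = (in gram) 9.271e+04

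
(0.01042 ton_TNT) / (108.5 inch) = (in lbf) 3.556e+06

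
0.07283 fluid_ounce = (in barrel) 1.355e-05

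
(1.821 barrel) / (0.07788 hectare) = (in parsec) 1.205e-20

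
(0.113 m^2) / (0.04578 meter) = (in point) 6997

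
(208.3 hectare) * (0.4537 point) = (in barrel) 2097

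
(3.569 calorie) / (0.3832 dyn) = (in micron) 3.897e+12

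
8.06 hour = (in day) 0.3358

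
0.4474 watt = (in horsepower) 0.0006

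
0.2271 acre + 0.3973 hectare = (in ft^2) 5.266e+04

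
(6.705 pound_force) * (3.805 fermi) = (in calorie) 2.712e-14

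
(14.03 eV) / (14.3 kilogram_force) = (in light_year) 1.694e-36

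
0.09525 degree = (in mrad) 1.662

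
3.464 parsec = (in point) 3.03e+20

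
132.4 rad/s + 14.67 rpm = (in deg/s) 7674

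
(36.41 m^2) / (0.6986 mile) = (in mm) 32.38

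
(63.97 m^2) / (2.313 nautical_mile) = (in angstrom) 1.493e+08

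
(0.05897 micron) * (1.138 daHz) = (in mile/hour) 1.501e-06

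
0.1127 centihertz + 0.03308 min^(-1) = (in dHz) 0.01678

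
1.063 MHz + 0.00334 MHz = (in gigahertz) 0.001066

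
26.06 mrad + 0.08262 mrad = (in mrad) 26.14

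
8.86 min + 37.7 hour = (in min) 2271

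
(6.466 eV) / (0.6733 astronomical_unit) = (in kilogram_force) 1.049e-30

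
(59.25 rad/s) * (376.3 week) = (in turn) 2.146e+09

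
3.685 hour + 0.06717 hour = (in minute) 225.1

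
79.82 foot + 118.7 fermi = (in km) 0.02433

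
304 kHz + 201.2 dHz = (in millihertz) 3.04e+08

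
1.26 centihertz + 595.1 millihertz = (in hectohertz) 0.006077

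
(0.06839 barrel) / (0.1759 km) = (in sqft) 0.0006654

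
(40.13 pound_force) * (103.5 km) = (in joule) 1.848e+07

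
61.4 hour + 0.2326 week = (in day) 4.187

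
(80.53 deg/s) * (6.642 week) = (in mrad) 5.646e+09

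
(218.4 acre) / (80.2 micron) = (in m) 1.102e+10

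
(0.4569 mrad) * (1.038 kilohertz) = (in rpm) 4.529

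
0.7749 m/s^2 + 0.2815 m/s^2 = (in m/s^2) 1.056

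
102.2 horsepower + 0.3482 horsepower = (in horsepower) 102.5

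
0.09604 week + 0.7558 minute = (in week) 0.09611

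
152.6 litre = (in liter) 152.6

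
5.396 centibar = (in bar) 0.05396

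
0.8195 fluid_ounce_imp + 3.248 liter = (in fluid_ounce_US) 110.6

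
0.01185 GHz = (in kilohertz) 1.185e+04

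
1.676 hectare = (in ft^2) 1.804e+05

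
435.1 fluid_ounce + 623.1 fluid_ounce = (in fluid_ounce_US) 1058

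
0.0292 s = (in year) 9.259e-10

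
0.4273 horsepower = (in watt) 318.6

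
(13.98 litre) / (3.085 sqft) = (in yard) 0.05334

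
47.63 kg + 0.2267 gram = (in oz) 1680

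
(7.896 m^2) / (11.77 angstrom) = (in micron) 6.709e+15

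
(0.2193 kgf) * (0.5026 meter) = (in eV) 6.746e+18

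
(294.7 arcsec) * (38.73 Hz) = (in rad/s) 0.05534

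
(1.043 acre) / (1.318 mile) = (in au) 1.33e-11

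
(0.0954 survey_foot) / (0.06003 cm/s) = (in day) 0.0005606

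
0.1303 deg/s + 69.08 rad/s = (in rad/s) 69.08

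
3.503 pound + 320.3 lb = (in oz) 5181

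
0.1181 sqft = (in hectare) 1.097e-06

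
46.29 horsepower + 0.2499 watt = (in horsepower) 46.29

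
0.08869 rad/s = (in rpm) 0.8469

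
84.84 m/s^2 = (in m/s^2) 84.84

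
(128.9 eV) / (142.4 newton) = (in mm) 1.45e-16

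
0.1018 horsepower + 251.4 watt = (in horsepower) 0.4389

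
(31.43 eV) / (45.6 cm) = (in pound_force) 2.483e-18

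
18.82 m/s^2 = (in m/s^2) 18.82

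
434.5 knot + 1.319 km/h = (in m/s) 223.9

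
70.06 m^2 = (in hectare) 0.007006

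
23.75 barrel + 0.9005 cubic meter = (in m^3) 4.676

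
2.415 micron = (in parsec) 7.826e-23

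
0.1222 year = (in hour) 1070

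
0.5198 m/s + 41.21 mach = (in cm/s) 1.403e+06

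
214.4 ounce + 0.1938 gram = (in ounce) 214.4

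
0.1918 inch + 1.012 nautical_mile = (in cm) 1.874e+05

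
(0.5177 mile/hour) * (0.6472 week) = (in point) 2.568e+08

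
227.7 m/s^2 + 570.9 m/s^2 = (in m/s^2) 798.6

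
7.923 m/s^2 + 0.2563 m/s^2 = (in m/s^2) 8.179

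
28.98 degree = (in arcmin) 1739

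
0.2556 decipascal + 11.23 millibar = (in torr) 8.423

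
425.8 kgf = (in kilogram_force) 425.8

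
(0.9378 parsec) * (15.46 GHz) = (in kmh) 1.611e+27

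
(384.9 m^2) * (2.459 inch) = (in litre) 2.404e+04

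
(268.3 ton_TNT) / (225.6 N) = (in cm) 4.976e+11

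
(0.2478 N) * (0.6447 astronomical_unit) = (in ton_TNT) 5.712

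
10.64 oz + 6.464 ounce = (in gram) 484.9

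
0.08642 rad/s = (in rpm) 0.8253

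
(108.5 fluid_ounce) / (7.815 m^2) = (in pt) 1.164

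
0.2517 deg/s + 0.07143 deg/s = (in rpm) 0.05386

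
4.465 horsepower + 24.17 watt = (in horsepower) 4.497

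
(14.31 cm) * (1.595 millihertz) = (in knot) 0.0004437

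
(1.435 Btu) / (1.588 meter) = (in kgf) 97.22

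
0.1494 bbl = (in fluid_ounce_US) 803.2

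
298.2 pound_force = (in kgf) 135.3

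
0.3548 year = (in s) 1.119e+07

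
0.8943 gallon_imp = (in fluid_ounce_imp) 143.1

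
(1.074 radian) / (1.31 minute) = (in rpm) 0.1305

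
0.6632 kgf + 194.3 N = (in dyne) 2.008e+07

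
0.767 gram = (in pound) 0.001691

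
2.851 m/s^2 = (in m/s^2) 2.851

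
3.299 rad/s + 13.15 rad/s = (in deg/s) 942.5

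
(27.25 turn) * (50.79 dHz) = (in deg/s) 4.982e+04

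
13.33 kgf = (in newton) 130.7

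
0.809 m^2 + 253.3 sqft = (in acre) 0.006015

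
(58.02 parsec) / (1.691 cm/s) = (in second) 1.059e+20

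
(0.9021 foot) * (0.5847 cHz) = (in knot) 0.003125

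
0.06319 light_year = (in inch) 2.354e+16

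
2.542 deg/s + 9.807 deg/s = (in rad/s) 0.2155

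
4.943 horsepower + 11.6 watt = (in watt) 3698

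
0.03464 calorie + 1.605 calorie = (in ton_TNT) 1.64e-09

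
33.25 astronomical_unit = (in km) 4.974e+09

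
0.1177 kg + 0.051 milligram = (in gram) 117.7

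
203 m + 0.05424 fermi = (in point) 5.754e+05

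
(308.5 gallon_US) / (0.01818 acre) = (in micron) 1.587e+04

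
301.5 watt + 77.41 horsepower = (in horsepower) 77.81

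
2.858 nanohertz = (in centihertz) 2.858e-07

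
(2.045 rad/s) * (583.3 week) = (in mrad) 7.214e+11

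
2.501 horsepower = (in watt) 1865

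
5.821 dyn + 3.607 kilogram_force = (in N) 35.37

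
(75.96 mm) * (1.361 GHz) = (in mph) 2.313e+08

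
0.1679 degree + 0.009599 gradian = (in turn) 0.0004904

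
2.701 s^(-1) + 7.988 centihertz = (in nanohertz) 2.781e+09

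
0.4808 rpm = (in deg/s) 2.885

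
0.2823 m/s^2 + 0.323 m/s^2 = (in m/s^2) 0.6053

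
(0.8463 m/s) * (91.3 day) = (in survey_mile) 4148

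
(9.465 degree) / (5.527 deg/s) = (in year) 5.43e-08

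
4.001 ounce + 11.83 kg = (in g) 1.194e+04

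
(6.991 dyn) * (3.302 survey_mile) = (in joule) 0.3715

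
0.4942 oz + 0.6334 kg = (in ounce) 22.84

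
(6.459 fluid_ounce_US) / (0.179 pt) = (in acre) 0.0007475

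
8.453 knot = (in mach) 0.01277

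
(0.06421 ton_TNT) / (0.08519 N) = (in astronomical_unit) 0.02108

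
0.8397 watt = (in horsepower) 0.001126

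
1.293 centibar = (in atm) 0.01276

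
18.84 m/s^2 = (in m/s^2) 18.84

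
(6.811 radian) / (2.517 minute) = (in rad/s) 0.0451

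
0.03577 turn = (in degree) 12.88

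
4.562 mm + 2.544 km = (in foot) 8346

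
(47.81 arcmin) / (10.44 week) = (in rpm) 2.103e-08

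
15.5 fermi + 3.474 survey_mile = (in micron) 5.591e+09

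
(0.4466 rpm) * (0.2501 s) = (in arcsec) 2413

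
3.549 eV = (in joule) 5.686e-19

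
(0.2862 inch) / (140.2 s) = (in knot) 0.0001008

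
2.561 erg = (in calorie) 6.121e-08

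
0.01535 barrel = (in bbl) 0.01535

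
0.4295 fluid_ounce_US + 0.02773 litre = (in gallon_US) 0.01068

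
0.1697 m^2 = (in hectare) 1.697e-05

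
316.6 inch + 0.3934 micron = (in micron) 8.042e+06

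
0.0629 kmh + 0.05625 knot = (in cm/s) 4.641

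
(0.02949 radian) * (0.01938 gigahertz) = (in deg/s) 3.275e+07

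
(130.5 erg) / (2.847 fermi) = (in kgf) 4.674e+08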